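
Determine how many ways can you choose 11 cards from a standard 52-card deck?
C(52,11) = 60,403,728,840.
Final answer: 60,403,728,840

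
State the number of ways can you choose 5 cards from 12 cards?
C(12,5) = 12! / (5! × (12-5)!)
         = 12! / (5! × 7!)
         = 792
Final answer: 792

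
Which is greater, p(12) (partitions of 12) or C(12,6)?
C(12,6)

Explanation: Pentagonal recurrence p(n) = p(n−1) + p(n−2) − p(n−5) − p(n−7) + …: p(12) = p(11) + p(10) − p(7) − p(5) + p(0) = 56 + 42 − 15 − 7 + 1 = 77; C(12,6) = 924.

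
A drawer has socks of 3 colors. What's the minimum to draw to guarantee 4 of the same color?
10
Worst case: 3 of each = 9. One more: 10.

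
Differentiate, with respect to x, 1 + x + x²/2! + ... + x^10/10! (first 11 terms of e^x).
1 + x + x²/2! + ... + x^9/9!

Reasoning: Differentiating term by term gives the first 10 terms of e^x.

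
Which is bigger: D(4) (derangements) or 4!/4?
D(4) = (4-1)·[D(3) + D(2)] = 3·[2 + 1] = 9; 4!/4 = 24/4 = 6.
Final answer: D(4)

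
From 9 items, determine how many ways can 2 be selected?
36

Working:
C(9,2) = 9! / (2! × (9-2)!)
         = 9! / (2! × 7!)
         = 36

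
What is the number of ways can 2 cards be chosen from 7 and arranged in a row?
P(7,2) = 7!/(7-2)! = 42.

Answer: 42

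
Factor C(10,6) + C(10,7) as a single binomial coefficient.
C(11,7)

By Pascal's identity: C(10,6) + C(10,7) = C(11,7) = 330.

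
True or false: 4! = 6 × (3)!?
False

Reasoning: 4! = 4 × 3! = 24, but 6 × 3! = 36.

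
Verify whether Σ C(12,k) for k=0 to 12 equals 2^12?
Binomial theorem: Σ C(12,k) = (1+1)^12 = 2^12 = 4,096; RHS 2^12 = 4,096.
Final answer: True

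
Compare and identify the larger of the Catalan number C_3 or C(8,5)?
C(8,5)

Explanation: C_3 = C(6,3)/(3+1) = 20/4 = 5; C(8,5) = 56.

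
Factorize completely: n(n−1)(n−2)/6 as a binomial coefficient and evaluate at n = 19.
C(n,3); C(19,3) = 969

Working:
n(n−1)(n−2)/6 = n!/(3!(n−3)!) = C(n,3). At n = 19: C(19,3) = 969.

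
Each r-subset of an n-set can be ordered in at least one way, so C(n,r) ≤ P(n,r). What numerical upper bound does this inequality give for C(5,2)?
P(5,2) = 5·4 = 20, so C(5,2) ≤ 20. (The bound is loose by a factor of 2! = 2: C(5,2) = 20/2 = 10.)
Final answer: 20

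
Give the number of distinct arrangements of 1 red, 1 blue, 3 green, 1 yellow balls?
120

Working:
Multinomial: 6!/(1! × 1! × 3! × 1!) = 120.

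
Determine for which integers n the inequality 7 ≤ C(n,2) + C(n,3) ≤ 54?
C(3,2)+C(3,3)=4; C(4,2)+C(4,3)=10; C(5,2)+C(5,3)=20; C(6,2)+C(6,3)=35; C(7,2)+C(7,3)=56. So valid n = 4, 5, 6.
Final answer: 4, 5, 6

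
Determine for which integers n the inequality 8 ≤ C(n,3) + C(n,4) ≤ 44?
5, 6

C(4,3)+C(4,4)=5; C(5,3)+C(5,4)=15; C(6,3)+C(6,4)=35; C(7,3)+C(7,4)=70. So valid n = 5, 6.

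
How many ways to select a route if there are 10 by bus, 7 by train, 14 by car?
By the addition principle: 10 + 7 + 14 = 31.
Final answer: 31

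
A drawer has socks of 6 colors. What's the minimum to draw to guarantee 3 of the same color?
13

Explanation: Worst case: 2 of each = 12. One more: 13.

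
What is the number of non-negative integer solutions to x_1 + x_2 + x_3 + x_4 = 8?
165

Working:
C(8+4-1, 4-1) = 165.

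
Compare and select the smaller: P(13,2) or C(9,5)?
P(13,2)=156, C(9,5)=126.
Final answer: C(9,5)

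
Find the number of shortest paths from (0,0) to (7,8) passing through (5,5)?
To (5,5): C(10,5)=252. From there: C(5,2)=10. Total: 2,520.
Final answer: 2,520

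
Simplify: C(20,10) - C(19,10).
92,378

C(20,10) - C(19,10) = C(19,9) = 92,378.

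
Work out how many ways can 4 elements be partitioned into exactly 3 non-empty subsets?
This equals S(4,3), the Stirling number of the 2nd kind.
Using the Stirling recurrence: S(n,k) = k·S(n-1,k) + S(n-1,k-1)
S(4,3) = 3·S(3,3) + S(3,2)
         = 3·1 + 3
         = 3 + 3
         = 6

Answer: 6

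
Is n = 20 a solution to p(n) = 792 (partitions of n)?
No

Reasoning: Pentagonal recurrence p(n) = p(n−1) + p(n−2) − p(n−5) − p(n−7) + …: p(20) = p(19) + p(18) − p(15) − p(13) + p(8) + p(5) = 490 + 385 − 176 − 101 + 22 + 7 = 627, which does not equal 792.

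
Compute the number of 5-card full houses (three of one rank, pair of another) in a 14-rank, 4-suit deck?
4,368

Solution: Triple rank: 14. Triple suits: C(4,3)=4. Pair rank: 13. Pair suits: C(4,2)=6. Total: 4,368.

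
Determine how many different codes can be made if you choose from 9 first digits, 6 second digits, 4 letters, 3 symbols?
By the multiplication principle: 9 × 6 × 4 × 3 = 648.

Answer: 648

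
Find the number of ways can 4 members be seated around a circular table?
Circular arrangements: (4-1)! = 6.
Final answer: 6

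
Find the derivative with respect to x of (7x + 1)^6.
Chain rule: 6(7x+1)^{5} × 7 = 42(7x+1)^{5}.

Answer: 42(7x + 1)^5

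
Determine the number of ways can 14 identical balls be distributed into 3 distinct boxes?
120

Reasoning: C(14+3-1, 3-1) = C(16, 2) = 120.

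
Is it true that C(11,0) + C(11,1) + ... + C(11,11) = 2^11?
True

Solution: Binomial theorem with x = y = 1: Σ C(11,i) = (1+1)^11 = 2^11 = 2,048. The statement holds.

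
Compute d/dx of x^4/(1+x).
(4x^3(1+x) - x^4)/(1+x)²

Reasoning: Quotient rule: [4x^{3}(1+x) - x^4]/(1+x)².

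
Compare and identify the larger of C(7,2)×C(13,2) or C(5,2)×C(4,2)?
C(7,2)×C(13,2)

Working:
C(7,2)×C(13,2)=1,638, C(5,2)×C(4,2)=60.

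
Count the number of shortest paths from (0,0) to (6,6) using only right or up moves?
924

Explanation: Choose 6 rights from 12 moves: C(12,6) = 924.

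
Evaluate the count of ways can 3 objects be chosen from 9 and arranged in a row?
504

Solution: P(9,3) = 9!/(9-3)! = 504.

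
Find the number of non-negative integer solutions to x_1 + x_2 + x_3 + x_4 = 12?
455

C(12+4-1, 4-1) = 455.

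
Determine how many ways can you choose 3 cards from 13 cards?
286

Working:
C(13,3) = 13! / (3! × (13-3)!)
         = 13! / (3! × 10!)
         = 286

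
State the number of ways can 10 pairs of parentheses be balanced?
16,796

Using the Catalan number formula: C_n = C(2n, n) / (n+1)
C_10 = C(20, 10) / (10+1)
     = 184756 / 11
     = 16,796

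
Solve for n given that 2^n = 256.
2^8 = 256, so n = 8.

Answer: 8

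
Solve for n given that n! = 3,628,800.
10

Solution: n! is strictly increasing. 8! = 40,320, 9! = 362,880, 10! = 3,628,800 ✓. So n = 10.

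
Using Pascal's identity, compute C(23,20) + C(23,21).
2,024

Working:
C(23,20) + C(23,21) = C(24,21) = 2,024.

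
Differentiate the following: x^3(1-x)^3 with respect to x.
3x^2(1-x)^3 - 3x^3(1-x)^2

Product rule: 3x^{2}(1-x)^{3} + x^3·(-3)(1-x)^{2}.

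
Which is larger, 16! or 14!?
16!
16!=20,922,789,888,000, 14!=87,178,291,200. 16! > 14!.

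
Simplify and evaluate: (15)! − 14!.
(15)! − 14! = (15)·14! − 14! = (15−1)·14! = 14·14! = 1,220,496,076,800.

Answer: 1,220,496,076,800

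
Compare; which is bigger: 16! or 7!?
16!

Solution: 16!=20,922,789,888,000, 7!=5,040. 16! > 7!.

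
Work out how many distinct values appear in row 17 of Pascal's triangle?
9

Solution: Row 17 has entries C(17,0)..C(17,17); by symmetry C(17,k)=C(17,17-k), giving 9 distinct values.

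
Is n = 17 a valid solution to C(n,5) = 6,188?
Yes

Solution: C(17,5) = 17·16·15·14·13/5! = 742,560/120 = 6,188, which equals 6,188.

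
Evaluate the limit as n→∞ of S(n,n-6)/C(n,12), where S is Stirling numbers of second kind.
10395

Working:
The leading term of S(n,n-6) as a polynomial in n is (11)!!·C(n,12), so the ratio → (11)!! = 10395.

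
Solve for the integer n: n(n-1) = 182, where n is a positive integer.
14

Solution: n² − n − 182 = 0, so n = (1 ± √(1 + 4·182))/2 = (1 ± √729)/2 = (1 ± 27)/2, i.e. n = 14 or n = -13. Taking the positive root, n = 14 (check: 14×13 = 182).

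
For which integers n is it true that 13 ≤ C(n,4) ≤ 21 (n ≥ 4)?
6

Working:
C(5,4)=5; C(6,4)=15; C(7,4)=35. So valid n = 6.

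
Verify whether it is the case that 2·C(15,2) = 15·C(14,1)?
True

Absorption identity k·C(n,k) = n·C(n-1,k-1). LHS = 2·105 = 210; RHS = 15·14 = 210.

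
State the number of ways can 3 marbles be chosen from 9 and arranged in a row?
504

Working:
P(9,3) = 9!/(9-3)! = 504.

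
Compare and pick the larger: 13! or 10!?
13!

Working:
13!=6,227,020,800, 10!=3,628,800. 13! > 10!.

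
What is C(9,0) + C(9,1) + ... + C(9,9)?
512

Working:
Sum of binomial coefficients = 2^9 = 512.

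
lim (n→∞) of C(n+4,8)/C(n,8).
1

Reasoning: Both numerator and denominator grow as n^8/8! for large n, so the ratio → 1.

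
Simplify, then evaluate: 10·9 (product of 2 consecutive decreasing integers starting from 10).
90

Solution: This is P(10,2) = 10!/(8)! = 90.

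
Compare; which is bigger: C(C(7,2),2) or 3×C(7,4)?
C(C(7,2),2)

Working:
C(C(7,2),2)=210, 3×C(7,4)=105.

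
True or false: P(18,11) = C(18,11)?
False

Working:
P(18,11) = 1,270,312,243,200 and C(18,11) = 31,824; P(n,r) = r! × C(n,r) so P > C whenever r ≥ 2.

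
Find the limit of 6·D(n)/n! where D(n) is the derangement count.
6/e

Solution: D(n)/n! → 1/e, so 6·D(n)/n! → 6/e.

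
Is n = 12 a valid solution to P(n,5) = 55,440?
No

P(12,5) = 12·11·10·9·8 = 95,040, which does not equal 55,440.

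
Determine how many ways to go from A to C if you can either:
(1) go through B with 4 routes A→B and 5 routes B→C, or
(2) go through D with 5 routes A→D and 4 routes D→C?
40

Reasoning: Route via B: 4×5=20. Route via D: 5×4=20. Total: 40.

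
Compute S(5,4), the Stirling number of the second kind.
10

Explanation: Using the Stirling recurrence: S(n,k) = k·S(n-1,k) + S(n-1,k-1)
S(5,4) = 4·S(4,4) + S(4,3)
         = 4·1 + 6
         = 4 + 6
         = 10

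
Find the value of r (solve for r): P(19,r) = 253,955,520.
P(19,r) = 19·18·…·(19−r+1), a product of r factors. Multiplying down from 19: 19 = 19; 19·18 = 342; 19·18·17 = 5,814; 19·18·17·16 = 93,024; 19·18·17·16·15 = 1,395,360; 19·18·17·16·15·14 = 19,535,040; 19·18·17·16·15·14·13 = 253,955,520 ✓ (7 factors). So r = 7.

Answer: 7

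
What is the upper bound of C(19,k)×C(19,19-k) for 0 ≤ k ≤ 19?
8,533,694,884

Solution: C(19,k)·C(19,19-k) = C(19,k)², maximised at the centre k = 9: C(19,9)² = 8,533,694,884.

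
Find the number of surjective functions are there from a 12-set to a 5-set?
165,528,000

Onto functions = 5! × S(12,5)
First compute S(12,5) via recurrence:
Using the Stirling recurrence: S(n,k) = k·S(n-1,k) + S(n-1,k-1)
S(12,5) = 5·S(11,5) + S(11,4)
         = 5·246730 + 145750
         = 1233650 + 145750
         = 1,379,400
Then: 120 × 1379400 = 165,528,000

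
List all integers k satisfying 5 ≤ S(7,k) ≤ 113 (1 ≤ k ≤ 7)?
S(7,1)=1; S(7,2)=63; S(7,3)=301; S(7,4)=350; S(7,5)=140; S(7,6)=21; S(7,7)=1. So valid k = 2, 6.
Final answer: 2, 6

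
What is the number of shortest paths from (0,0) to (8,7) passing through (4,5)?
To (4,5): C(9,4)=126. From there: C(6,4)=15. Total: 1,890.

Answer: 1,890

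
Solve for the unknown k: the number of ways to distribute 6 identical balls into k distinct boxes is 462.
6

Explanation: Stars and bars: the count is C(6+k−1, k−1), increasing in k. k=4: C(9,3) = 84, k=5: C(10,4) = 210, k=6: C(11,5) = 462 ✓. So k = 6.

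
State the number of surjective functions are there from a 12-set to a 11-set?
Onto functions = 11! × S(12,11)
First compute S(12,11) via recurrence:
Using the Stirling recurrence: S(n,k) = k·S(n-1,k) + S(n-1,k-1)
S(12,11) = 11·S(11,11) + S(11,10)
         = 11·1 + 55
         = 11 + 55
         = 66
Then: 39916800 × 66 = 2,634,508,800
Final answer: 2,634,508,800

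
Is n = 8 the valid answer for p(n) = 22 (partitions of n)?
Yes

Pentagonal recurrence p(n) = p(n−1) + p(n−2) − p(n−5) − p(n−7) + …: p(8) = p(7) + p(6) − p(3) − p(1) = 15 + 11 − 3 − 1 = 22, which equals 22.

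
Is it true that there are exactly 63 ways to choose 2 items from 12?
C(12,2) = 66 ≠ 63.
Final answer: False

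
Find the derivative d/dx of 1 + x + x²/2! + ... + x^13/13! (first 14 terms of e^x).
1 + x + x²/2! + ... + x^12/12!

Solution: Differentiating term by term gives the first 13 terms of e^x.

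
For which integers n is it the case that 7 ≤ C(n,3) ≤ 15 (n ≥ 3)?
5

C(4,3)=4; C(5,3)=10; C(6,3)=20. So valid n = 5.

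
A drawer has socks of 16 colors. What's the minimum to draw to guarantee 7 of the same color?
Worst case: 6 of each = 96. One more: 97.
Final answer: 97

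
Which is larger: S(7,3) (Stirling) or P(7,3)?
S(7,3) = 3·S(6,3) + S(6,2) = 3·90 + 31 = 301; P(7,3) = 210.

Answer: S(7,3)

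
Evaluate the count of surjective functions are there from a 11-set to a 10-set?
199,584,000

Onto functions = 10! × S(11,10)
First compute S(11,10) via recurrence:
Using the Stirling recurrence: S(n,k) = k·S(n-1,k) + S(n-1,k-1)
S(11,10) = 10·S(10,10) + S(10,9)
         = 10·1 + 45
         = 10 + 45
         = 55
Then: 3628800 × 55 = 199,584,000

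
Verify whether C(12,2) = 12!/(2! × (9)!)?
False

Reasoning: The correct denominator is 2!×10!, giving C(12,2) = 66; the stated RHS is 12!/(2!×9!) = 660 ≠ 66, so the statement does not hold.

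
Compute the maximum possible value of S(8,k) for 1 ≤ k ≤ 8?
Row S(8,k) for k = 1..8 (via S(n,k) = k·S(n−1,k) + S(n−1,k−1)): 1, 127, 966, 1,701, 1,050, 266, 28, 1. The row is unimodal; maximum at k = 4: 1,701.
Final answer: 1,701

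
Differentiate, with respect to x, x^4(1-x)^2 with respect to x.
4x^3(1-x)^2 - 2x^4(1-x)^1

Explanation: Product rule: 4x^{3}(1-x)^{2} + x^4·(-2)(1-x)^{1}.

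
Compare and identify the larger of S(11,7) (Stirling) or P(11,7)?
P(11,7)

S(11,7) = 7·S(10,7) + S(10,6) = 7·5,880 + 22,827 = 63,987; P(11,7) = 1,663,200.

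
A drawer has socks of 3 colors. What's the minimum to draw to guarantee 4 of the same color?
10

Solution: Worst case: 3 of each = 9. One more: 10.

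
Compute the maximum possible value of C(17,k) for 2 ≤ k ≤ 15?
24,310

Solution: C(17,k) is maximised at the centre of the row: C(17,8) = 24,310.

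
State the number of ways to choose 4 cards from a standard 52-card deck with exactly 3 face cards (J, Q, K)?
8,800

Working:
12 face cards and 40 non-face cards: C(12,3) × C(40,1) = 220 × 40 = 8,800.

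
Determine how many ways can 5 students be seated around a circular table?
Circular arrangements: (5-1)! = 24.

Answer: 24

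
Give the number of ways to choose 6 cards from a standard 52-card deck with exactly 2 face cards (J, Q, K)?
6,031,740

Reasoning: 12 face cards and 40 non-face cards: C(12,2) × C(40,4) = 66 × 91,390 = 6,031,740.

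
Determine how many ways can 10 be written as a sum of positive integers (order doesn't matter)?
42
Pentagonal recurrence p(n) = p(n−1) + p(n−2) − p(n−5) − p(n−7) + …: p(10) = p(9) + p(8) − p(5) − p(3) = 30 + 22 − 7 − 3 = 42.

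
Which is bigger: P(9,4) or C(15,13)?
P(9,4)

Reasoning: P(9,4)=3,024, C(15,13)=105.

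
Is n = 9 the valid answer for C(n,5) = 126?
Yes
C(9,5) = 9·8·7·6·5/5! = 15,120/120 = 126, which equals 126.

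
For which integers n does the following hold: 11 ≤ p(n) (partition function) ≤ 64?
6, 7, 8, 9, 10, 11

Explanation: Tabulating p(n) via p(n) = p(n−1) + p(n−2) − p(n−5) − p(n−7) + …: p(5)=7; p(6)=11; p(7)=15; p(8)=22; p(9)=30; p(10)=42; p(11)=56; p(12)=77. So valid n = 6, 7, 8, 9, 10, 11.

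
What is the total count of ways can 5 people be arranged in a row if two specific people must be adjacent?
Treat pair as unit: (5-1)! arrangements × 2 internal orders = 48.
Final answer: 48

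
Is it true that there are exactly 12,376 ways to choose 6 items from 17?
C(17,6) = 12,376.

Answer: True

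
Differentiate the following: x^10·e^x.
(10x^9 + x^10)e^x

Product rule: d/dx[x^10]·e^x + x^10·d/dx[e^x] = 10x^{9}e^x + x^10e^x.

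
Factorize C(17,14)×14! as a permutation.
P(17,14)

Explanation: C(17,14)×14! = [17!/(14!(3)!)]×14! = 17!/(3)! = P(17,14) = 59,281,238,016,000.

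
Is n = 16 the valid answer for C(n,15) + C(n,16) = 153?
No

Reasoning: C(16,15) + C(16,16) = 16 + 1 = 17, which does not equal 153.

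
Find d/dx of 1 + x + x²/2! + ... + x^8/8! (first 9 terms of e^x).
1 + x + x²/2! + ... + x^7/7!

Working:
Differentiating term by term gives the first 8 terms of e^x.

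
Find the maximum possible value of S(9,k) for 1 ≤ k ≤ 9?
7,770

Explanation: Row S(9,k) for k = 1..9 (via S(n,k) = k·S(n−1,k) + S(n−1,k−1)): 1, 255, 3,025, 7,770, 6,951, 2,646, 462, 36, 1. The row is unimodal; maximum at k = 4: 7,770.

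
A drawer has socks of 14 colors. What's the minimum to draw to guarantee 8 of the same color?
99

Working:
Worst case: 7 of each = 98. One more: 99.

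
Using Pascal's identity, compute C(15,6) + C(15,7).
11,440

Solution: C(15,6) + C(15,7) = C(16,7) = 11,440.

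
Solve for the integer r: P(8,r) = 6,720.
5

P(8,r) = 8·7·…·(8−r+1), a product of r factors. Multiplying down from 8: 8 = 8; 8·7 = 56; 8·7·6 = 336; 8·7·6·5 = 1,680; 8·7·6·5·4 = 6,720 ✓ (5 factors). So r = 5.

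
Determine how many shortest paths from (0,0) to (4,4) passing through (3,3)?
To (3,3): C(6,3)=20. From there: C(2,1)=2. Total: 40.

Answer: 40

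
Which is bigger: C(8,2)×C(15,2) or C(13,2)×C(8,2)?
C(8,2)×C(15,2)=2,940, C(13,2)×C(8,2)=2,184.
Final answer: C(8,2)×C(15,2)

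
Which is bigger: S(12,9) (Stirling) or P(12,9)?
P(12,9)

S(12,9) = 9·S(11,9) + S(11,8) = 9·1,155 + 11,880 = 22,275; P(12,9) = 79,833,600.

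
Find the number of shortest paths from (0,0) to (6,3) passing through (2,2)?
30
To (2,2): C(4,2)=6. From there: C(5,4)=5. Total: 30.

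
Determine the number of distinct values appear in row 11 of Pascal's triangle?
6

Row 11 has entries C(11,0)..C(11,11); by symmetry C(11,k)=C(11,11-k), giving 6 distinct values.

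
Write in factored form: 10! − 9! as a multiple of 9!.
9 × 9! = 3,265,920

Reasoning: 10! − 9! = 10·9! − 9! = (10 − 1)·9! = 9 × 9! = 3,265,920.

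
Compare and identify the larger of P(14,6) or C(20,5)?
P(14,6)

Reasoning: P(14,6)=2,162,160, C(20,5)=15,504.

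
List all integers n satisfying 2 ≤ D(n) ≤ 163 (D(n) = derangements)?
3, 4, 5

Using D(n) = (n−1)[D(n−1) + D(n−2)] with D(1)=0, D(2)=1: D(2)=1; D(3)=2; D(4)=9; D(5)=44; D(6)=265. So valid n = 3, 4, 5.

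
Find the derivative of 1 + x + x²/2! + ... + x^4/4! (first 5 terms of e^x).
1 + x + x²/2! + ... + x^3/3!

Reasoning: Differentiating term by term gives the first 4 terms of e^x.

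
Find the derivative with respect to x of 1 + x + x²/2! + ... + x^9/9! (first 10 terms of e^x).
Differentiating term by term gives the first 9 terms of e^x.
Final answer: 1 + x + x²/2! + ... + x^8/8!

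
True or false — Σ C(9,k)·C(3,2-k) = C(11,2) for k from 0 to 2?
False

Working:
Vandermonde's identity gives C(12,2) = 66; RHS C(11,2) = 55.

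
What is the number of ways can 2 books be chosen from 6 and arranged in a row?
30

P(6,2) = 6!/(6-2)! = 30.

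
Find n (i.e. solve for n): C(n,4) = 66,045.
37
C(n,4) = n(n−1)(n−2)(n−3)/4! is increasing in n, and n(n−1)(n−2)(n−3) = 4!·66,045 = 1,585,080 ≈ (n−1.5)^4 gives n ≈ 37.0. Check: C(35,4) = 52,360, C(36,4) = 58,905, C(37,4) = 66,045 ✓. So n = 37.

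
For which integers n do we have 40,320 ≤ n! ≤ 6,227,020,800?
8, 9, 10, 11, 12, 13
n! is strictly increasing; 8! = 40,320 and 13! = 6,227,020,800, so valid n = 8, 9, 10, 11, 12, 13.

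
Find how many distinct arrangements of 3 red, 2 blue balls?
10

Reasoning: Multinomial: 5!/(3! × 2!) = 10.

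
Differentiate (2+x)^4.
4(2+x)^3

Using the power rule: d/dx (2+x)^4 = 4(2+x)^{3}.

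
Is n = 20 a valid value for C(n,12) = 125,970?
Yes

Working:
C(20,12) = 20·19·18·17·16·15·14·13·12·11·10·9/12! = 60,339,831,552,000/479,001,600 = 125,970, which equals 125,970.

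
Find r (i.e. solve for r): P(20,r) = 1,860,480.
P(20,r) = 20·19·…·(20−r+1), a product of r factors. Multiplying down from 20: 20 = 20; 20·19 = 380; 20·19·18 = 6,840; 20·19·18·17 = 116,280; 20·19·18·17·16 = 1,860,480 ✓ (5 factors). So r = 5.

Answer: 5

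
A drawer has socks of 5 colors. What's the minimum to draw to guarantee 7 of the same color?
Worst case: 6 of each = 30. One more: 31.
Final answer: 31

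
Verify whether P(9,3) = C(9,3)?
False
P(9,3) = 504 but C(9,3) = 84; they differ by a factor of 3! = 6, so the statement does not hold.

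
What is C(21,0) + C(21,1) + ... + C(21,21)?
2,097,152

Explanation: Sum of binomial coefficients = 2^21 = 2,097,152.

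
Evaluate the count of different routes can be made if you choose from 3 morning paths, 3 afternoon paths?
9

Solution: By the multiplication principle: 3 × 3 = 9.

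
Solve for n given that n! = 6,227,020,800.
13

Reasoning: n! is strictly increasing. 11! = 39,916,800, 12! = 479,001,600, 13! = 6,227,020,800 ✓. So n = 13.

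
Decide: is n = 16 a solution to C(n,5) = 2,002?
No

Explanation: C(16,5) = 16·15·14·13·12/5! = 524,160/120 = 4,368, which does not equal 2,002.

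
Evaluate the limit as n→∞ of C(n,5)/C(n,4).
∞

C(n,5)/C(n,4) = (n-4)/5 → ∞ as n → ∞.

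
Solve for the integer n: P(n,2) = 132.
P(n,2) = n(n−1) is increasing in n; n(n−1) ≈ (n−0.5)^2 = 132 gives n ≈ 12.0. Check: P(10,2) = 90, P(11,2) = 110, P(12,2) = 132 ✓. So n = 12.

Answer: 12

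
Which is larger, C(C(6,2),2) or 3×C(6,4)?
C(C(6,2),2)=105, 3×C(6,4)=45.
Final answer: C(C(6,2),2)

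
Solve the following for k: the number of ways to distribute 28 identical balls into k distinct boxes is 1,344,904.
7

Working:
Stars and bars: the count is C(28+k−1, k−1), increasing in k. k=5: C(32,4) = 35,960, k=6: C(33,5) = 237,336, k=7: C(34,6) = 1,344,904 ✓. So k = 7.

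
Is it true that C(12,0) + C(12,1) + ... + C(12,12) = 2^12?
Binomial theorem with x = y = 1: Σ C(12,i) = (1+1)^12 = 2^12 = 4,096. The statement holds.

Answer: True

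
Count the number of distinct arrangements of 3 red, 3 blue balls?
20

Working:
Multinomial: 6!/(3! × 3!) = 20.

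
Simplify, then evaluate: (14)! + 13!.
93,405,312,000

Working:
(14)! + 13! = (14)·13! + 13! = (14+1)·13! = 15·13! = 93,405,312,000.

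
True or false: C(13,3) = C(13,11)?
False

Solution: C(13,3) = 286 but C(13,11) = 78; symmetry gives C(13,3) = C(13,10), not C(13,11).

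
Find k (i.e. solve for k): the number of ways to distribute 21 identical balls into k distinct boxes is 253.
Stars and bars: the count is C(21+k−1, k−1), increasing in k. k=2: C(22,1) = 22, k=3: C(23,2) = 253 ✓. So k = 3.

Answer: 3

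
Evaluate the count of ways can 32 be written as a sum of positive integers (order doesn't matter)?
8,349

Explanation: Pentagonal recurrence p(n) = p(n−1) + p(n−2) − p(n−5) − p(n−7) + …: p(32) = p(31) + p(30) − p(27) − p(25) + p(20) + p(17) − p(10) − p(6) = 6,842 + 5,604 − 3,010 − 1,958 + 627 + 297 − 42 − 11 = 8,349.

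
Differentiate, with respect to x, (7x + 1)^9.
63(7x + 1)^8

Chain rule: 9(7x+1)^{8} × 7 = 63(7x+1)^{8}.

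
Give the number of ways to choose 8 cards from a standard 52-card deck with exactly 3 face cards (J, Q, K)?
144,761,760

Reasoning: 12 face cards and 40 non-face cards: C(12,3) × C(40,5) = 220 × 658,008 = 144,761,760.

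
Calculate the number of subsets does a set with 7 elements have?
128

Reasoning: Each element can be included or excluded: 2^7 = 128.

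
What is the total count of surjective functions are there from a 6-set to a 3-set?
540

Solution: Onto functions = 3! × S(6,3)
First compute S(6,3) via recurrence:
Using the Stirling recurrence: S(n,k) = k·S(n-1,k) + S(n-1,k-1)
S(6,3) = 3·S(5,3) + S(5,2)
         = 3·25 + 15
         = 75 + 15
         = 90
Then: 6 × 90 = 540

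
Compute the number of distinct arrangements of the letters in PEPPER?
60

Reasoning: Word has 6 letters (P=3, E=2, R=1). Arrangements: 6!/Π(k!) = 60.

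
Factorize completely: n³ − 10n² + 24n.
n(n − 4)(n − 6)
n³ − 10n² + 24n = n(n² − 10n + 24) = n(n − 4)(n − 6).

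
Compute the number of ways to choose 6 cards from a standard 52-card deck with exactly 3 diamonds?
2,613,754
13 diamonds and 39 non-diamonds: C(13,3) × C(39,3) = 286 × 9139 = 2,613,754.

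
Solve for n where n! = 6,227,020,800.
13

Working:
n! is strictly increasing. 11! = 39,916,800, 12! = 479,001,600, 13! = 6,227,020,800 ✓. So n = 13.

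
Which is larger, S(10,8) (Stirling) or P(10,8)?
S(10,8) = 8·S(9,8) + S(9,7) = 8·36 + 462 = 750; P(10,8) = 1,814,400.
Final answer: P(10,8)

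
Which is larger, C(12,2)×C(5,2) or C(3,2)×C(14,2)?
C(12,2)×C(5,2)=660, C(3,2)×C(14,2)=273.
Final answer: C(12,2)×C(5,2)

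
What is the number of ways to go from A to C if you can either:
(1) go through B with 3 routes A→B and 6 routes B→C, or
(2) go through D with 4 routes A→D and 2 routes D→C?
Route via B: 3×6=18. Route via D: 4×2=8. Total: 26.
Final answer: 26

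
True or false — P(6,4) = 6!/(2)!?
True

Solution: Permutation formula P(n,k) = n!/(n-k)!: 6!/2! = 720/2 = 360 = P(6,4). The statement holds.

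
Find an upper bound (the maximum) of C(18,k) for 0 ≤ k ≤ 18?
48,620

Maximum at k = 9: C(18,9) = 48,620.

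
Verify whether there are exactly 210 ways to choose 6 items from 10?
C(10,6) = 210.

Answer: True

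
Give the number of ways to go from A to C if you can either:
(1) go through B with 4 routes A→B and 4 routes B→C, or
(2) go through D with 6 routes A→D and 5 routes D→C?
46

Explanation: Route via B: 4×4=16. Route via D: 6×5=30. Total: 46.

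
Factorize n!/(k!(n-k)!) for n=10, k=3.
This is the binomial coefficient C(10,3) = 120.

Answer: C(10,3) = 120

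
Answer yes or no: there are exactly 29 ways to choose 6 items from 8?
No

Reasoning: C(8,6) = 28 ≠ 29.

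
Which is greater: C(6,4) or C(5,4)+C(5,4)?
C(6,4)

Reasoning: C(6,4)=15; C(5,4)+C(5,4)=5+5=10.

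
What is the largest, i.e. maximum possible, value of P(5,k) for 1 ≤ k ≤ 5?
120

Solution: P(5,k) increases in k, so maximum at k = 5: 5! = 120.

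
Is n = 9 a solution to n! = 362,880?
Yes

9! = 9·8! = 9·40,320 = 362,880, which equals 362,880.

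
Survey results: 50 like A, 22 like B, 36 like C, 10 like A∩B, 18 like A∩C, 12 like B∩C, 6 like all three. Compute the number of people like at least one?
74

Working:
|A∪B∪C| = 50+22+36-10-18-12+6 = 74.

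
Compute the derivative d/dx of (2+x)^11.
11(2+x)^10

Reasoning: Using the power rule: d/dx (2+x)^11 = 11(2+x)^{10}.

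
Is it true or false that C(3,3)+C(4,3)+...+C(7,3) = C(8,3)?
Hockey stick identity gives Σ = C(8,4) = 70; RHS C(8,3) = 56.

Answer: False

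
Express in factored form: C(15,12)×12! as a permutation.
C(15,12)×12! = [15!/(12!(3)!)]×12! = 15!/(3)! = P(15,12) = 217,945,728,000.
Final answer: P(15,12)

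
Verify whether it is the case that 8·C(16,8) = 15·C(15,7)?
False

Reasoning: Absorption identity k·C(n,k) = n·C(n-1,k-1). LHS = 8·12870 = 102,960; RHS = 15·6435 = 96,525.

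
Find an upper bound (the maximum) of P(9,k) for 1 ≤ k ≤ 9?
P(9,k) increases in k, so maximum at k = 9: 9! = 362,880.
Final answer: 362,880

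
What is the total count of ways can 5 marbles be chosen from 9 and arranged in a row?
15,120

P(9,5) = 9!/(9-5)! = 15,120.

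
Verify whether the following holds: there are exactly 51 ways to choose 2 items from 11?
C(11,2) = 55 ≠ 51.

Answer: False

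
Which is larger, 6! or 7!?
7!

Explanation: 6!=720, 7!=5,040. 7! > 6!.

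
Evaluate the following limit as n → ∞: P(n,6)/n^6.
P(n,6) = n(n-1)···(n-5) ≈ n^6 for large n. Limit = 1.
Final answer: 1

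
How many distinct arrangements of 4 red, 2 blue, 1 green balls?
105

Working:
Multinomial: 7!/(4! × 2! × 1!) = 105.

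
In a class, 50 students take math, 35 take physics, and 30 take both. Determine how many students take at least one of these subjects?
55

Solution: |A∪B| = |A|+|B|-|A∩B| = 50+35-30 = 55.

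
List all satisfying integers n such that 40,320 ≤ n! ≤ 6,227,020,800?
8, 9, 10, 11, 12, 13

Explanation: n! is strictly increasing; 8! = 40,320 and 13! = 6,227,020,800, so valid n = 8, 9, 10, 11, 12, 13.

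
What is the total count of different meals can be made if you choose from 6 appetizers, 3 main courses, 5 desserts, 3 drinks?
By the multiplication principle: 6 × 3 × 5 × 3 = 270.
Final answer: 270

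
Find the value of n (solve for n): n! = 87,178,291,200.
n! is strictly increasing. 12! = 479,001,600, 13! = 6,227,020,800, 14! = 87,178,291,200 ✓. So n = 14.

Answer: 14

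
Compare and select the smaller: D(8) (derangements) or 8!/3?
8!/3

D(8) = (8-1)·[D(7) + D(6)] = 7·[1,854 + 265] = 14,833; 8!/3 = 40,320/3 = 13,440.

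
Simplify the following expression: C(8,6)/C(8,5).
C(n,k+1)/C(n,k) = (n−k)/(k+1). Here (8−5)/(5+1) = 3/6 = 1/2.

Answer: 1/2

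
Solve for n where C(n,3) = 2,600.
26

Working:
C(n,3) = n(n−1)(n−2)/3! is increasing in n, and n(n−1)(n−2) = 3!·2,600 = 15,600 ≈ (n−1)^3 gives n ≈ 26.0. Check: C(24,3) = 2,024, C(25,3) = 2,300, C(26,3) = 2,600 ✓. So n = 26.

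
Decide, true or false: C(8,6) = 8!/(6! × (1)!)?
The correct denominator is 6!×2!, giving C(8,6) = 28; the stated RHS is 8!/(6!×1!) = 56 ≠ 28, so the statement does not hold.

Answer: False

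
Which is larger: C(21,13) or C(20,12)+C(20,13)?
Equal

Solution: By Pascal's identity: C(21,13) = C(20,12)+C(20,13) = 203,490. Equal.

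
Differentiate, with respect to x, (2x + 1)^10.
Chain rule: 10(2x+1)^{9} × 2 = 20(2x+1)^{9}.
Final answer: 20(2x + 1)^9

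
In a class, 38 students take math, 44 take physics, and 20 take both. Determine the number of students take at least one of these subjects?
62

Solution: |A∪B| = |A|+|B|-|A∩B| = 38+44-20 = 62.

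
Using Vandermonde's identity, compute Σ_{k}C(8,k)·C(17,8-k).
1,081,575

Working:
= C(8+17,8) = C(25,8) = 1,081,575.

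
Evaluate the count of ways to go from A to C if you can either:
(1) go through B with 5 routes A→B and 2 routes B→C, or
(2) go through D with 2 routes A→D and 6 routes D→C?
22

Solution: Route via B: 5×2=10. Route via D: 2×6=12. Total: 22.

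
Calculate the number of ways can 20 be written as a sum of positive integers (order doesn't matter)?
627

Working:
Pentagonal recurrence p(n) = p(n−1) + p(n−2) − p(n−5) − p(n−7) + …: p(20) = p(19) + p(18) − p(15) − p(13) + p(8) + p(5) = 490 + 385 − 176 − 101 + 22 + 7 = 627.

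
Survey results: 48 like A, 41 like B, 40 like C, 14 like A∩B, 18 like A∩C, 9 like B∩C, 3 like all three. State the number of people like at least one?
91

|A∪B∪C| = 48+41+40-14-18-9+3 = 91.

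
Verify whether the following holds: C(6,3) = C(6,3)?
True

Explanation: Symmetry C(n,k) = C(n,n-k): C(6,3) = 20 and C(6,3) = 20. Both sides agree, so the statement holds.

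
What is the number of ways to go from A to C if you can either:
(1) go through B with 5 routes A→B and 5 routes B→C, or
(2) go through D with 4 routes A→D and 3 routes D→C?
Route via B: 5×5=25. Route via D: 4×3=12. Total: 37.

Answer: 37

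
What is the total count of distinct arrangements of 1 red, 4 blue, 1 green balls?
30

Multinomial: 6!/(1! × 4! × 1!) = 30.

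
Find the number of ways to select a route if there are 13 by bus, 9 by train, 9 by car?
31
By the addition principle: 13 + 9 + 9 = 31.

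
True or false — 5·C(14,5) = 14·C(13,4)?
True

Working:
Absorption identity k·C(n,k) = n·C(n-1,k-1). LHS = 5·2002 = 10,010; RHS = 14·715 = 10,010.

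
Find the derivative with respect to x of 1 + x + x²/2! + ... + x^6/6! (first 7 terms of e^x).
1 + x + x²/2! + ... + x^5/5!

Explanation: Differentiating term by term gives the first 6 terms of e^x.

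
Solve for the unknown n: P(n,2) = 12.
4

Working:
P(n,2) = n(n−1) is increasing in n; n(n−1) ≈ (n−0.5)^2 = 12 gives n ≈ 4.0. Check: P(2,2) = 2, P(3,2) = 6, P(4,2) = 12 ✓. So n = 4.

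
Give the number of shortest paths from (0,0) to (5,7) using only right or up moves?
Choose 5 rights from 12 moves: C(12,5) = 792.
Final answer: 792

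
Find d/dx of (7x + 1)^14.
98(7x + 1)^13

Working:
Chain rule: 14(7x+1)^{13} × 7 = 98(7x+1)^{13}.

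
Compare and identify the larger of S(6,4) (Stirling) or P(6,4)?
P(6,4)

Explanation: S(6,4) = 4·S(5,4) + S(5,3) = 4·10 + 25 = 65; P(6,4) = 360.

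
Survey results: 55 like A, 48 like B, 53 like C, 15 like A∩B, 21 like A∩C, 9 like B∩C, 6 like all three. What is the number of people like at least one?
117

|A∪B∪C| = 55+48+53-15-21-9+6 = 117.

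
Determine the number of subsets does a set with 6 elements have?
64
Each element can be included or excluded: 2^6 = 64.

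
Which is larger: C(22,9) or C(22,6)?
C(22,9)=497,420, C(22,6)=74,613.

Answer: C(22,9)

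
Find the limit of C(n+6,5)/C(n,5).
Both numerator and denominator grow as n^5/5! for large n, so the ratio → 1.

Answer: 1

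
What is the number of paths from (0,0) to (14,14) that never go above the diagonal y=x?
2,674,440

Reasoning: Counted by the Catalan number C_14: C_14 = C(28,14)/(14+1) = 40,116,600/15 = 2,674,440.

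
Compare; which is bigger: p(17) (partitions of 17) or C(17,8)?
C(17,8)

Explanation: Pentagonal recurrence p(n) = p(n−1) + p(n−2) − p(n−5) − p(n−7) + …: p(17) = p(16) + p(15) − p(12) − p(10) + p(5) + p(2) = 231 + 176 − 77 − 42 + 7 + 2 = 297; C(17,8) = 24,310.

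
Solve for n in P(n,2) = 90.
10

Reasoning: P(n,2) = n(n−1) is increasing in n; n(n−1) ≈ (n−0.5)^2 = 90 gives n ≈ 10.0. Check: P(8,2) = 56, P(9,2) = 72, P(10,2) = 90 ✓. So n = 10.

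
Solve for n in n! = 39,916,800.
n! is strictly increasing. 9! = 362,880, 10! = 3,628,800, 11! = 39,916,800 ✓. So n = 11.
Final answer: 11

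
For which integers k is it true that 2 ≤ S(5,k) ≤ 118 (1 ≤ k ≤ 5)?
S(5,1)=1; S(5,2)=15; S(5,3)=25; S(5,4)=10; S(5,5)=1. So valid k = 2, 3, 4.

Answer: 2, 3, 4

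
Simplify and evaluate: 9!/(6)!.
504

Reasoning: This equals 9×8×7 = 504.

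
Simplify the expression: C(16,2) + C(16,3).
By Pascal's identity: C(17,3) = 680.

Answer: 680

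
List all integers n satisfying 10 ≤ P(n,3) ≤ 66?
4, 5

Working:
P(3,3)=6; P(4,3)=24; P(5,3)=60; P(6,3)=120. So valid n = 4, 5.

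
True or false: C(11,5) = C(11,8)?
False

Reasoning: C(11,5) = 462 but C(11,8) = 165; symmetry gives C(11,5) = C(11,6), not C(11,8).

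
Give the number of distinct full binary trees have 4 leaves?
5

Working:
Using the Catalan number formula: C_n = C(2n, n) / (n+1)
C_3 = C(6, 3) / (3+1)
     = 20 / 4
     = 5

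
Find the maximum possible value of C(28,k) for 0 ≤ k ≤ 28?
Maximum at k = 14: C(28,14) = 40,116,600.
Final answer: 40,116,600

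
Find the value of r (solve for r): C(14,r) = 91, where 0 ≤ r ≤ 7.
2

Working:
C(14,r) is increasing for 0 ≤ r ≤ 7. Stepping up (C(14,r+1) = C(14,r)·(14−r)/(r+1)): C(14,1) = 14, C(14,2) = 91 ✓. So r = 2.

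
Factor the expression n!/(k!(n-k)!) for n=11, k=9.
This is the binomial coefficient C(11,9) = 55.

Answer: C(11,9) = 55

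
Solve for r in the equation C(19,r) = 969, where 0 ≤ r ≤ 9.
3
C(19,r) is increasing for 0 ≤ r ≤ 9. Stepping up (C(19,r+1) = C(19,r)·(19−r)/(r+1)): C(19,1) = 19, C(19,2) = 171, C(19,3) = 969 ✓. So r = 3.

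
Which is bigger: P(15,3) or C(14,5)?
P(15,3)

P(15,3)=2,730, C(14,5)=2,002.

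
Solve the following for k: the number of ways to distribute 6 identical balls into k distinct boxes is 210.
5

Explanation: Stars and bars: the count is C(6+k−1, k−1), increasing in k. k=3: C(8,2) = 28, k=4: C(9,3) = 84, k=5: C(10,4) = 210 ✓. So k = 5.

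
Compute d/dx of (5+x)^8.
8(5+x)^7

Explanation: Using the power rule: d/dx (5+x)^8 = 8(5+x)^{7}.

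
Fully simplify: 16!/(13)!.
3,360

Reasoning: This equals 16×15×14 = 3,360.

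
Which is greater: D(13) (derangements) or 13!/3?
D(13)

D(13) = (13-1)·[D(12) + D(11)] = 12·[176,214,841 + 14,684,570] = 2,290,792,932; 13!/3 = 6,227,020,800/3 = 2,075,673,600.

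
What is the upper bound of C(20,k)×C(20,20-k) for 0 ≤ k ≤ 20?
34,134,779,536

Explanation: C(20,k)·C(20,20-k) = C(20,k)², maximised at the centre k = 10: C(20,10)² = 34,134,779,536.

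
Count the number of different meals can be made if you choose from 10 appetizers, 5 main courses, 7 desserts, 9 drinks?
3,150

Reasoning: By the multiplication principle: 10 × 5 × 7 × 9 = 3,150.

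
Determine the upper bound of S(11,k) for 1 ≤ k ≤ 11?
246,730

Solution: Row S(11,k) for k = 1..11 (via S(n,k) = k·S(n−1,k) + S(n−1,k−1)): 1, 1,023, 28,501, 145,750, 246,730, 179,487, 63,987, 11,880, 1,155, 55, 1. The row is unimodal; maximum at k = 5: 246,730.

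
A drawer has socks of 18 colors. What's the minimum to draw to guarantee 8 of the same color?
127

Working:
Worst case: 7 of each = 126. One more: 127.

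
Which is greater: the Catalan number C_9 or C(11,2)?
C_9

Working:
C_9 = C(18,9)/(9+1) = 48,620/10 = 4,862; C(11,2) = 55.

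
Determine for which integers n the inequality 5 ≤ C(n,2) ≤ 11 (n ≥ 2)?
C(3,2)=3; C(4,2)=6; C(5,2)=10; C(6,2)=15. So valid n = 4, 5.

Answer: 4, 5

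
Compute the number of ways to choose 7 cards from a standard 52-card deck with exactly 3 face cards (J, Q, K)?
20,105,800
12 face cards and 40 non-face cards: C(12,3) × C(40,4) = 220 × 91,390 = 20,105,800.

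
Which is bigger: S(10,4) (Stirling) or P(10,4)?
S(10,4) = 4·S(9,4) + S(9,3) = 4·7,770 + 3,025 = 34,105; P(10,4) = 5,040.

Answer: S(10,4)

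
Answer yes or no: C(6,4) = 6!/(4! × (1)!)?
The correct denominator is 4!×2!, giving C(6,4) = 15; the stated RHS is 6!/(4!×1!) = 30 ≠ 15, so the statement does not hold.
Final answer: No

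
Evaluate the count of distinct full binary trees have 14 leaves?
742,900

Explanation: Using the Catalan number formula: C_n = C(2n, n) / (n+1)
C_13 = C(26, 13) / (13+1)
     = 10400600 / 14
     = 742,900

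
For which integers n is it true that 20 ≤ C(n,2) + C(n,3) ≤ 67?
5, 6, 7

Working:
C(4,2)+C(4,3)=10; C(5,2)+C(5,3)=20; C(6,2)+C(6,3)=35; C(7,2)+C(7,3)=56; C(8,2)+C(8,3)=84. So valid n = 5, 6, 7.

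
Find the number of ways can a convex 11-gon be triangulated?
4,862
Using the Catalan number formula: C_n = C(2n, n) / (n+1)
C_9 = C(18, 9) / (9+1)
     = 48620 / 10
     = 4,862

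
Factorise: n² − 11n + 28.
(n − 4)(n − 7)

Seek roots whose sum is 11 and product is 28: (4, 7). So n² − 11n + 28 = (n − 4)(n − 7).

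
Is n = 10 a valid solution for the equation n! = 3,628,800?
Yes
10! = 10·9! = 10·362,880 = 3,628,800, which equals 3,628,800.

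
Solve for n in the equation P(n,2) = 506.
23

Reasoning: P(n,2) = n(n−1) is increasing in n; n(n−1) ≈ (n−0.5)^2 = 506 gives n ≈ 23.0. Check: P(21,2) = 420, P(22,2) = 462, P(23,2) = 506 ✓. So n = 23.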